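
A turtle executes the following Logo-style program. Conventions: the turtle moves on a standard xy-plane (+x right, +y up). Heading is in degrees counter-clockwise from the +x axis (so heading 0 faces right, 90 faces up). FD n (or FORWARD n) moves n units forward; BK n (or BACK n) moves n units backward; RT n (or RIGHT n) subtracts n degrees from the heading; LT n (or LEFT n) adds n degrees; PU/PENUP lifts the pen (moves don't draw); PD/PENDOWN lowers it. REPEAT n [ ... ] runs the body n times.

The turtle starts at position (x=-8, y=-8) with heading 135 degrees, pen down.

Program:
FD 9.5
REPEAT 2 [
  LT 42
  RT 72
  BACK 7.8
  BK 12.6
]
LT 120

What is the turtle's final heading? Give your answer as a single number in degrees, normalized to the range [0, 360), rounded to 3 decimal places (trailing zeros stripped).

Answer: 195

Derivation:
Executing turtle program step by step:
Start: pos=(-8,-8), heading=135, pen down
FD 9.5: (-8,-8) -> (-14.718,-1.282) [heading=135, draw]
REPEAT 2 [
  -- iteration 1/2 --
  LT 42: heading 135 -> 177
  RT 72: heading 177 -> 105
  BK 7.8: (-14.718,-1.282) -> (-12.699,-8.817) [heading=105, draw]
  BK 12.6: (-12.699,-8.817) -> (-9.438,-20.987) [heading=105, draw]
  -- iteration 2/2 --
  LT 42: heading 105 -> 147
  RT 72: heading 147 -> 75
  BK 7.8: (-9.438,-20.987) -> (-11.456,-28.522) [heading=75, draw]
  BK 12.6: (-11.456,-28.522) -> (-14.718,-40.692) [heading=75, draw]
]
LT 120: heading 75 -> 195
Final: pos=(-14.718,-40.692), heading=195, 5 segment(s) drawn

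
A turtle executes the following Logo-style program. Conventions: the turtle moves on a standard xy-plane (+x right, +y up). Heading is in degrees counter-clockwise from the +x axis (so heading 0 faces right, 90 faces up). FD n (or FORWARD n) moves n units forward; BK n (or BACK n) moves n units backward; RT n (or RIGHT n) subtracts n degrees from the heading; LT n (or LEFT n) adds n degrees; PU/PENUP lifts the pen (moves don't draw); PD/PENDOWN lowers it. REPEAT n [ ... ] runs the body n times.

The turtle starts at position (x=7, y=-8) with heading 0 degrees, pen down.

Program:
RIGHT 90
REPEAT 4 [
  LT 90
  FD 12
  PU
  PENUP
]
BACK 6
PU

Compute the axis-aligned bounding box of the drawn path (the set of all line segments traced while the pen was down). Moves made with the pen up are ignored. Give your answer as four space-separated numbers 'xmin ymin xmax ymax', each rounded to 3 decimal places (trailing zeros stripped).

Executing turtle program step by step:
Start: pos=(7,-8), heading=0, pen down
RT 90: heading 0 -> 270
REPEAT 4 [
  -- iteration 1/4 --
  LT 90: heading 270 -> 0
  FD 12: (7,-8) -> (19,-8) [heading=0, draw]
  PU: pen up
  PU: pen up
  -- iteration 2/4 --
  LT 90: heading 0 -> 90
  FD 12: (19,-8) -> (19,4) [heading=90, move]
  PU: pen up
  PU: pen up
  -- iteration 3/4 --
  LT 90: heading 90 -> 180
  FD 12: (19,4) -> (7,4) [heading=180, move]
  PU: pen up
  PU: pen up
  -- iteration 4/4 --
  LT 90: heading 180 -> 270
  FD 12: (7,4) -> (7,-8) [heading=270, move]
  PU: pen up
  PU: pen up
]
BK 6: (7,-8) -> (7,-2) [heading=270, move]
PU: pen up
Final: pos=(7,-2), heading=270, 1 segment(s) drawn

Segment endpoints: x in {7, 19}, y in {-8}
xmin=7, ymin=-8, xmax=19, ymax=-8

Answer: 7 -8 19 -8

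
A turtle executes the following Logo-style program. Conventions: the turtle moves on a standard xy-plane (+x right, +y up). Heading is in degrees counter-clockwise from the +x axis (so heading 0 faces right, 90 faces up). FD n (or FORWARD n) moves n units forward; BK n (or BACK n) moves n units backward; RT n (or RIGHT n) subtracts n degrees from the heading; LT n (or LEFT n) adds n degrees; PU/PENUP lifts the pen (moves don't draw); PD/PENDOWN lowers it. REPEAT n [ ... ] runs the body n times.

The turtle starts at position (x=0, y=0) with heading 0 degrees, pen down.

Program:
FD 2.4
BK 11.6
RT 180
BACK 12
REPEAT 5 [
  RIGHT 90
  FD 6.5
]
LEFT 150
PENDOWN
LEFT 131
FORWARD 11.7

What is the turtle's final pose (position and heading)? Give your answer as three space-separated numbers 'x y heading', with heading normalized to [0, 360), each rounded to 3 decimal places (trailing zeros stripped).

Answer: 14.285 8.732 11

Derivation:
Executing turtle program step by step:
Start: pos=(0,0), heading=0, pen down
FD 2.4: (0,0) -> (2.4,0) [heading=0, draw]
BK 11.6: (2.4,0) -> (-9.2,0) [heading=0, draw]
RT 180: heading 0 -> 180
BK 12: (-9.2,0) -> (2.8,0) [heading=180, draw]
REPEAT 5 [
  -- iteration 1/5 --
  RT 90: heading 180 -> 90
  FD 6.5: (2.8,0) -> (2.8,6.5) [heading=90, draw]
  -- iteration 2/5 --
  RT 90: heading 90 -> 0
  FD 6.5: (2.8,6.5) -> (9.3,6.5) [heading=0, draw]
  -- iteration 3/5 --
  RT 90: heading 0 -> 270
  FD 6.5: (9.3,6.5) -> (9.3,0) [heading=270, draw]
  -- iteration 4/5 --
  RT 90: heading 270 -> 180
  FD 6.5: (9.3,0) -> (2.8,0) [heading=180, draw]
  -- iteration 5/5 --
  RT 90: heading 180 -> 90
  FD 6.5: (2.8,0) -> (2.8,6.5) [heading=90, draw]
]
LT 150: heading 90 -> 240
PD: pen down
LT 131: heading 240 -> 11
FD 11.7: (2.8,6.5) -> (14.285,8.732) [heading=11, draw]
Final: pos=(14.285,8.732), heading=11, 9 segment(s) drawn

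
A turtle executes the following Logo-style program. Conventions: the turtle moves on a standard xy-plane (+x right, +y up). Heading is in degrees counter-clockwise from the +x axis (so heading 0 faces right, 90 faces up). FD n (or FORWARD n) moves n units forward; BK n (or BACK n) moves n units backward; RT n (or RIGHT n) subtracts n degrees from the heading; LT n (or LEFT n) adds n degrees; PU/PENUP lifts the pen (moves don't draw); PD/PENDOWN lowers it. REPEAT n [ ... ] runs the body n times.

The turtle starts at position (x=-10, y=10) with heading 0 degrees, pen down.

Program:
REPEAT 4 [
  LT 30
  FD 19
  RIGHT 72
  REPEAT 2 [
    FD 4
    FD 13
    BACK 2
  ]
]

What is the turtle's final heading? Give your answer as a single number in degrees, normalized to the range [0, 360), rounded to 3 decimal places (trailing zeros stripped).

Executing turtle program step by step:
Start: pos=(-10,10), heading=0, pen down
REPEAT 4 [
  -- iteration 1/4 --
  LT 30: heading 0 -> 30
  FD 19: (-10,10) -> (6.454,19.5) [heading=30, draw]
  RT 72: heading 30 -> 318
  REPEAT 2 [
    -- iteration 1/2 --
    FD 4: (6.454,19.5) -> (9.427,16.823) [heading=318, draw]
    FD 13: (9.427,16.823) -> (19.088,8.125) [heading=318, draw]
    BK 2: (19.088,8.125) -> (17.602,9.463) [heading=318, draw]
    -- iteration 2/2 --
    FD 4: (17.602,9.463) -> (20.574,6.787) [heading=318, draw]
    FD 13: (20.574,6.787) -> (30.235,-1.912) [heading=318, draw]
    BK 2: (30.235,-1.912) -> (28.749,-0.574) [heading=318, draw]
  ]
  -- iteration 2/4 --
  LT 30: heading 318 -> 348
  FD 19: (28.749,-0.574) -> (47.334,-4.524) [heading=348, draw]
  RT 72: heading 348 -> 276
  REPEAT 2 [
    -- iteration 1/2 --
    FD 4: (47.334,-4.524) -> (47.752,-8.502) [heading=276, draw]
    FD 13: (47.752,-8.502) -> (49.111,-21.431) [heading=276, draw]
    BK 2: (49.111,-21.431) -> (48.902,-19.442) [heading=276, draw]
    -- iteration 2/2 --
    FD 4: (48.902,-19.442) -> (49.32,-23.42) [heading=276, draw]
    FD 13: (49.32,-23.42) -> (50.679,-36.349) [heading=276, draw]
    BK 2: (50.679,-36.349) -> (50.469,-34.36) [heading=276, draw]
  ]
  -- iteration 3/4 --
  LT 30: heading 276 -> 306
  FD 19: (50.469,-34.36) -> (61.637,-49.731) [heading=306, draw]
  RT 72: heading 306 -> 234
  REPEAT 2 [
    -- iteration 1/2 --
    FD 4: (61.637,-49.731) -> (59.286,-52.967) [heading=234, draw]
    FD 13: (59.286,-52.967) -> (51.645,-63.485) [heading=234, draw]
    BK 2: (51.645,-63.485) -> (52.821,-61.866) [heading=234, draw]
    -- iteration 2/2 --
    FD 4: (52.821,-61.866) -> (50.469,-65.103) [heading=234, draw]
    FD 13: (50.469,-65.103) -> (42.828,-75.62) [heading=234, draw]
    BK 2: (42.828,-75.62) -> (44.004,-74.002) [heading=234, draw]
  ]
  -- iteration 4/4 --
  LT 30: heading 234 -> 264
  FD 19: (44.004,-74.002) -> (42.018,-92.898) [heading=264, draw]
  RT 72: heading 264 -> 192
  REPEAT 2 [
    -- iteration 1/2 --
    FD 4: (42.018,-92.898) -> (38.105,-93.729) [heading=192, draw]
    FD 13: (38.105,-93.729) -> (25.389,-96.432) [heading=192, draw]
    BK 2: (25.389,-96.432) -> (27.346,-96.016) [heading=192, draw]
    -- iteration 2/2 --
    FD 4: (27.346,-96.016) -> (23.433,-96.848) [heading=192, draw]
    FD 13: (23.433,-96.848) -> (10.717,-99.551) [heading=192, draw]
    BK 2: (10.717,-99.551) -> (12.673,-99.135) [heading=192, draw]
  ]
]
Final: pos=(12.673,-99.135), heading=192, 28 segment(s) drawn

Answer: 192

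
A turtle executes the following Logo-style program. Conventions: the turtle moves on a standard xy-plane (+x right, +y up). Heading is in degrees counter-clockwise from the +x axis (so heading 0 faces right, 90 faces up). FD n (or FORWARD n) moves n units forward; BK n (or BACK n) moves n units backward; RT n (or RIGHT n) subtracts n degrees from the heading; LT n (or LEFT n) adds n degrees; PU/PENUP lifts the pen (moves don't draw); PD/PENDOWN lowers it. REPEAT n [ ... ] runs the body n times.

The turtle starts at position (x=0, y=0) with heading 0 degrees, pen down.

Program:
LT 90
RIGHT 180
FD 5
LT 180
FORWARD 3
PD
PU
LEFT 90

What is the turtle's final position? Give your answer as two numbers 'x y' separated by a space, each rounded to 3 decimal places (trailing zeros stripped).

Answer: 0 -2

Derivation:
Executing turtle program step by step:
Start: pos=(0,0), heading=0, pen down
LT 90: heading 0 -> 90
RT 180: heading 90 -> 270
FD 5: (0,0) -> (0,-5) [heading=270, draw]
LT 180: heading 270 -> 90
FD 3: (0,-5) -> (0,-2) [heading=90, draw]
PD: pen down
PU: pen up
LT 90: heading 90 -> 180
Final: pos=(0,-2), heading=180, 2 segment(s) drawn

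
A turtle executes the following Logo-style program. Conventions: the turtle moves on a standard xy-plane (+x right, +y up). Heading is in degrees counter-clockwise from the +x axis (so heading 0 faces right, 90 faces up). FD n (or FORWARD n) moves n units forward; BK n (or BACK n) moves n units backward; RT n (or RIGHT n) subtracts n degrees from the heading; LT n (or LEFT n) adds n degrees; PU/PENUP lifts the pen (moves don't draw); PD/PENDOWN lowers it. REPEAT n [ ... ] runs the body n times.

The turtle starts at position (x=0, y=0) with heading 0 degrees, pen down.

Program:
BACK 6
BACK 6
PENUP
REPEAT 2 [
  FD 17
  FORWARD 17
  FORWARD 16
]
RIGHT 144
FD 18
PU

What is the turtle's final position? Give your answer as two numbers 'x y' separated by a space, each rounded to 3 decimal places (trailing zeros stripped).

Executing turtle program step by step:
Start: pos=(0,0), heading=0, pen down
BK 6: (0,0) -> (-6,0) [heading=0, draw]
BK 6: (-6,0) -> (-12,0) [heading=0, draw]
PU: pen up
REPEAT 2 [
  -- iteration 1/2 --
  FD 17: (-12,0) -> (5,0) [heading=0, move]
  FD 17: (5,0) -> (22,0) [heading=0, move]
  FD 16: (22,0) -> (38,0) [heading=0, move]
  -- iteration 2/2 --
  FD 17: (38,0) -> (55,0) [heading=0, move]
  FD 17: (55,0) -> (72,0) [heading=0, move]
  FD 16: (72,0) -> (88,0) [heading=0, move]
]
RT 144: heading 0 -> 216
FD 18: (88,0) -> (73.438,-10.58) [heading=216, move]
PU: pen up
Final: pos=(73.438,-10.58), heading=216, 2 segment(s) drawn

Answer: 73.438 -10.58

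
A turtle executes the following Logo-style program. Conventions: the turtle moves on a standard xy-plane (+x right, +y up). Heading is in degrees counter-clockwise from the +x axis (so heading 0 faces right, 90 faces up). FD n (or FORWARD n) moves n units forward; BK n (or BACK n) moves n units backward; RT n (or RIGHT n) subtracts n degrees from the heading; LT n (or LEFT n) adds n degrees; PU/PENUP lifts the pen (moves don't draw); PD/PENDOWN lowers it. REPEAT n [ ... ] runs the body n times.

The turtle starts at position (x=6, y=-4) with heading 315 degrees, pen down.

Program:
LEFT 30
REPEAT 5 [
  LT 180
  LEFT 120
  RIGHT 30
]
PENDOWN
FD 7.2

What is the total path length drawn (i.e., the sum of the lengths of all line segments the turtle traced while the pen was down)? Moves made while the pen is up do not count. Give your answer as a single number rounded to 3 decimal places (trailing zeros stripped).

Executing turtle program step by step:
Start: pos=(6,-4), heading=315, pen down
LT 30: heading 315 -> 345
REPEAT 5 [
  -- iteration 1/5 --
  LT 180: heading 345 -> 165
  LT 120: heading 165 -> 285
  RT 30: heading 285 -> 255
  -- iteration 2/5 --
  LT 180: heading 255 -> 75
  LT 120: heading 75 -> 195
  RT 30: heading 195 -> 165
  -- iteration 3/5 --
  LT 180: heading 165 -> 345
  LT 120: heading 345 -> 105
  RT 30: heading 105 -> 75
  -- iteration 4/5 --
  LT 180: heading 75 -> 255
  LT 120: heading 255 -> 15
  RT 30: heading 15 -> 345
  -- iteration 5/5 --
  LT 180: heading 345 -> 165
  LT 120: heading 165 -> 285
  RT 30: heading 285 -> 255
]
PD: pen down
FD 7.2: (6,-4) -> (4.137,-10.955) [heading=255, draw]
Final: pos=(4.137,-10.955), heading=255, 1 segment(s) drawn

Segment lengths:
  seg 1: (6,-4) -> (4.137,-10.955), length = 7.2
Total = 7.2

Answer: 7.2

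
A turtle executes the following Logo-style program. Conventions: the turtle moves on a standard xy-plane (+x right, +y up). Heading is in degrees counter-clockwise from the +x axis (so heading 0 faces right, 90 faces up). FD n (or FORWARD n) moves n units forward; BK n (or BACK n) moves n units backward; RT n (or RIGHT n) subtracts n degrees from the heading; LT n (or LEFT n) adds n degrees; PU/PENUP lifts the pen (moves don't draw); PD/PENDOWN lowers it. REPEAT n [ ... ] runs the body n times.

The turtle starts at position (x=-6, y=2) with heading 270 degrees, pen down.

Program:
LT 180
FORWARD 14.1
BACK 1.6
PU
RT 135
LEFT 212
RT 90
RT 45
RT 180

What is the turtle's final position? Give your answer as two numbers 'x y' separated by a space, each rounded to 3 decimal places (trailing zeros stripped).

Answer: -6 14.5

Derivation:
Executing turtle program step by step:
Start: pos=(-6,2), heading=270, pen down
LT 180: heading 270 -> 90
FD 14.1: (-6,2) -> (-6,16.1) [heading=90, draw]
BK 1.6: (-6,16.1) -> (-6,14.5) [heading=90, draw]
PU: pen up
RT 135: heading 90 -> 315
LT 212: heading 315 -> 167
RT 90: heading 167 -> 77
RT 45: heading 77 -> 32
RT 180: heading 32 -> 212
Final: pos=(-6,14.5), heading=212, 2 segment(s) drawn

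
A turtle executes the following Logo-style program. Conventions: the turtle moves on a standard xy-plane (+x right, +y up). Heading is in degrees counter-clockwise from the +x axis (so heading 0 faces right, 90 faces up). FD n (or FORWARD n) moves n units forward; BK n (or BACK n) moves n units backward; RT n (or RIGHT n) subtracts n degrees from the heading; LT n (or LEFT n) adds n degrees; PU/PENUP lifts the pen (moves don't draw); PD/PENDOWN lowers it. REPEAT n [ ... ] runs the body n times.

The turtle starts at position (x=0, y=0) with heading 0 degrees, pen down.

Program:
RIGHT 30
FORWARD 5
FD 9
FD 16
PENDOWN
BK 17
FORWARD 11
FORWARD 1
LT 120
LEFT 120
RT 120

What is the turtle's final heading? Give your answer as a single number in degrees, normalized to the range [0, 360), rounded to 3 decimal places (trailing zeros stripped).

Answer: 90

Derivation:
Executing turtle program step by step:
Start: pos=(0,0), heading=0, pen down
RT 30: heading 0 -> 330
FD 5: (0,0) -> (4.33,-2.5) [heading=330, draw]
FD 9: (4.33,-2.5) -> (12.124,-7) [heading=330, draw]
FD 16: (12.124,-7) -> (25.981,-15) [heading=330, draw]
PD: pen down
BK 17: (25.981,-15) -> (11.258,-6.5) [heading=330, draw]
FD 11: (11.258,-6.5) -> (20.785,-12) [heading=330, draw]
FD 1: (20.785,-12) -> (21.651,-12.5) [heading=330, draw]
LT 120: heading 330 -> 90
LT 120: heading 90 -> 210
RT 120: heading 210 -> 90
Final: pos=(21.651,-12.5), heading=90, 6 segment(s) drawn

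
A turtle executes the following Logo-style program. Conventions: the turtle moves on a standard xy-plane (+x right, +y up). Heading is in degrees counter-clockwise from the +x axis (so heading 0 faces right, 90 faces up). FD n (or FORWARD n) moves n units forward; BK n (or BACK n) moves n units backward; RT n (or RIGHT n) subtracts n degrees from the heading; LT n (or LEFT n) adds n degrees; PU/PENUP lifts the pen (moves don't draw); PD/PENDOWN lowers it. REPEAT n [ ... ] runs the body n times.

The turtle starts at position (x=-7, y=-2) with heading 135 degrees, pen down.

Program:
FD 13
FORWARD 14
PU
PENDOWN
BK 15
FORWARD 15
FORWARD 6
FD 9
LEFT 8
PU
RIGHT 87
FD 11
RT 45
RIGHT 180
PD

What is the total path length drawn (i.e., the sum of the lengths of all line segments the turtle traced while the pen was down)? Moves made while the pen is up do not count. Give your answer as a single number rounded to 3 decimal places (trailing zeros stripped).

Executing turtle program step by step:
Start: pos=(-7,-2), heading=135, pen down
FD 13: (-7,-2) -> (-16.192,7.192) [heading=135, draw]
FD 14: (-16.192,7.192) -> (-26.092,17.092) [heading=135, draw]
PU: pen up
PD: pen down
BK 15: (-26.092,17.092) -> (-15.485,6.485) [heading=135, draw]
FD 15: (-15.485,6.485) -> (-26.092,17.092) [heading=135, draw]
FD 6: (-26.092,17.092) -> (-30.335,21.335) [heading=135, draw]
FD 9: (-30.335,21.335) -> (-36.698,27.698) [heading=135, draw]
LT 8: heading 135 -> 143
PU: pen up
RT 87: heading 143 -> 56
FD 11: (-36.698,27.698) -> (-30.547,36.818) [heading=56, move]
RT 45: heading 56 -> 11
RT 180: heading 11 -> 191
PD: pen down
Final: pos=(-30.547,36.818), heading=191, 6 segment(s) drawn

Segment lengths:
  seg 1: (-7,-2) -> (-16.192,7.192), length = 13
  seg 2: (-16.192,7.192) -> (-26.092,17.092), length = 14
  seg 3: (-26.092,17.092) -> (-15.485,6.485), length = 15
  seg 4: (-15.485,6.485) -> (-26.092,17.092), length = 15
  seg 5: (-26.092,17.092) -> (-30.335,21.335), length = 6
  seg 6: (-30.335,21.335) -> (-36.698,27.698), length = 9
Total = 72

Answer: 72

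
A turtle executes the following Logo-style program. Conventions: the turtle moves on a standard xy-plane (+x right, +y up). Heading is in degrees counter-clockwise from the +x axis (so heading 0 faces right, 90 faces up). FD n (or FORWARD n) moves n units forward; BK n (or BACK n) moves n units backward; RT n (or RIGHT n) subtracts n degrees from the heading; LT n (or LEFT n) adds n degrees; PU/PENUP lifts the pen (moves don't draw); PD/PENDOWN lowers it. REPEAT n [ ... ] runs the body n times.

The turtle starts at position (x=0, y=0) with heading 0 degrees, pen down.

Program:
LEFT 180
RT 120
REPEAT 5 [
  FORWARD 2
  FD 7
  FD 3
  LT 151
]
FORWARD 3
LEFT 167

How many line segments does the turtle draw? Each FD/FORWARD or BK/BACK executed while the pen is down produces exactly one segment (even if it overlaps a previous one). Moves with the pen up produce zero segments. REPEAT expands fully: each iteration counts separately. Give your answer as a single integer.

Executing turtle program step by step:
Start: pos=(0,0), heading=0, pen down
LT 180: heading 0 -> 180
RT 120: heading 180 -> 60
REPEAT 5 [
  -- iteration 1/5 --
  FD 2: (0,0) -> (1,1.732) [heading=60, draw]
  FD 7: (1,1.732) -> (4.5,7.794) [heading=60, draw]
  FD 3: (4.5,7.794) -> (6,10.392) [heading=60, draw]
  LT 151: heading 60 -> 211
  -- iteration 2/5 --
  FD 2: (6,10.392) -> (4.286,9.362) [heading=211, draw]
  FD 7: (4.286,9.362) -> (-1.715,5.757) [heading=211, draw]
  FD 3: (-1.715,5.757) -> (-4.286,4.212) [heading=211, draw]
  LT 151: heading 211 -> 2
  -- iteration 3/5 --
  FD 2: (-4.286,4.212) -> (-2.287,4.282) [heading=2, draw]
  FD 7: (-2.287,4.282) -> (4.709,4.526) [heading=2, draw]
  FD 3: (4.709,4.526) -> (7.707,4.631) [heading=2, draw]
  LT 151: heading 2 -> 153
  -- iteration 4/5 --
  FD 2: (7.707,4.631) -> (5.925,5.539) [heading=153, draw]
  FD 7: (5.925,5.539) -> (-0.312,8.717) [heading=153, draw]
  FD 3: (-0.312,8.717) -> (-2.985,10.079) [heading=153, draw]
  LT 151: heading 153 -> 304
  -- iteration 5/5 --
  FD 2: (-2.985,10.079) -> (-1.867,8.42) [heading=304, draw]
  FD 7: (-1.867,8.42) -> (2.047,2.617) [heading=304, draw]
  FD 3: (2.047,2.617) -> (3.725,0.13) [heading=304, draw]
  LT 151: heading 304 -> 95
]
FD 3: (3.725,0.13) -> (3.463,3.119) [heading=95, draw]
LT 167: heading 95 -> 262
Final: pos=(3.463,3.119), heading=262, 16 segment(s) drawn
Segments drawn: 16

Answer: 16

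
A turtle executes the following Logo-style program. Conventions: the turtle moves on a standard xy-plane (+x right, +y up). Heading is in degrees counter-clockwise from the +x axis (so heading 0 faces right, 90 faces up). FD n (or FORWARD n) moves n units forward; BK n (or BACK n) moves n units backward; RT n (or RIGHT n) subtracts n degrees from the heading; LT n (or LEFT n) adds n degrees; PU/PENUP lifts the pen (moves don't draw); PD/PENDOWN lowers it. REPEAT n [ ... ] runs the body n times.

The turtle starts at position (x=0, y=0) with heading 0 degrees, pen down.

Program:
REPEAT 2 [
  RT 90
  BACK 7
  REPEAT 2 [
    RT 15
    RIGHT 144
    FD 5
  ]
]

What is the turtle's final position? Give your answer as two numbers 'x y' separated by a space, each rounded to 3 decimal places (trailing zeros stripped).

Answer: 8.503 12.119

Derivation:
Executing turtle program step by step:
Start: pos=(0,0), heading=0, pen down
REPEAT 2 [
  -- iteration 1/2 --
  RT 90: heading 0 -> 270
  BK 7: (0,0) -> (0,7) [heading=270, draw]
  REPEAT 2 [
    -- iteration 1/2 --
    RT 15: heading 270 -> 255
    RT 144: heading 255 -> 111
    FD 5: (0,7) -> (-1.792,11.668) [heading=111, draw]
    -- iteration 2/2 --
    RT 15: heading 111 -> 96
    RT 144: heading 96 -> 312
    FD 5: (-1.792,11.668) -> (1.554,7.952) [heading=312, draw]
  ]
  -- iteration 2/2 --
  RT 90: heading 312 -> 222
  BK 7: (1.554,7.952) -> (6.756,12.636) [heading=222, draw]
  REPEAT 2 [
    -- iteration 1/2 --
    RT 15: heading 222 -> 207
    RT 144: heading 207 -> 63
    FD 5: (6.756,12.636) -> (9.026,17.091) [heading=63, draw]
    -- iteration 2/2 --
    RT 15: heading 63 -> 48
    RT 144: heading 48 -> 264
    FD 5: (9.026,17.091) -> (8.503,12.119) [heading=264, draw]
  ]
]
Final: pos=(8.503,12.119), heading=264, 6 segment(s) drawn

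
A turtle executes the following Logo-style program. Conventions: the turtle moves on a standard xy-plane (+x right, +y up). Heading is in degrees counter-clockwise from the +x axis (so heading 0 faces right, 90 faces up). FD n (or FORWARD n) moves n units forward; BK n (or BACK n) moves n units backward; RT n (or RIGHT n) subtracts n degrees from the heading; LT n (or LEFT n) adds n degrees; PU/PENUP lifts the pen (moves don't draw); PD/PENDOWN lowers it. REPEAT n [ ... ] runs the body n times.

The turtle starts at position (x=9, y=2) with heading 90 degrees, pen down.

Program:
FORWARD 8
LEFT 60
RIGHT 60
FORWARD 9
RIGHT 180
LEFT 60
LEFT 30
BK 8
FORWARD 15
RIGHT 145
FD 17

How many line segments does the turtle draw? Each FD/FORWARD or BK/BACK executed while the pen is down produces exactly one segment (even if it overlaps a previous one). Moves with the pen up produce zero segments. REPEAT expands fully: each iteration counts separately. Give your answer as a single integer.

Executing turtle program step by step:
Start: pos=(9,2), heading=90, pen down
FD 8: (9,2) -> (9,10) [heading=90, draw]
LT 60: heading 90 -> 150
RT 60: heading 150 -> 90
FD 9: (9,10) -> (9,19) [heading=90, draw]
RT 180: heading 90 -> 270
LT 60: heading 270 -> 330
LT 30: heading 330 -> 0
BK 8: (9,19) -> (1,19) [heading=0, draw]
FD 15: (1,19) -> (16,19) [heading=0, draw]
RT 145: heading 0 -> 215
FD 17: (16,19) -> (2.074,9.249) [heading=215, draw]
Final: pos=(2.074,9.249), heading=215, 5 segment(s) drawn
Segments drawn: 5

Answer: 5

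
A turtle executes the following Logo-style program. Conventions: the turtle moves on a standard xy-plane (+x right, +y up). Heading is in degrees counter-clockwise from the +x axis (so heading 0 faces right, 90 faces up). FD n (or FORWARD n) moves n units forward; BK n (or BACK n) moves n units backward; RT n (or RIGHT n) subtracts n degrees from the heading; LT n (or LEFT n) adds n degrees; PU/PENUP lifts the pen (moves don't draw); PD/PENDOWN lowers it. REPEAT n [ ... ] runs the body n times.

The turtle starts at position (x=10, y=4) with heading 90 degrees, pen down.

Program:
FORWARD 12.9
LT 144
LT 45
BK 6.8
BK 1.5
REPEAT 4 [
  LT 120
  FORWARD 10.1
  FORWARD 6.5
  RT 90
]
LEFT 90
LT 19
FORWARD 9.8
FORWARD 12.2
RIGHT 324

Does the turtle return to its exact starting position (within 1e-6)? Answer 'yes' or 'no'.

Answer: no

Derivation:
Executing turtle program step by step:
Start: pos=(10,4), heading=90, pen down
FD 12.9: (10,4) -> (10,16.9) [heading=90, draw]
LT 144: heading 90 -> 234
LT 45: heading 234 -> 279
BK 6.8: (10,16.9) -> (8.936,23.616) [heading=279, draw]
BK 1.5: (8.936,23.616) -> (8.702,25.098) [heading=279, draw]
REPEAT 4 [
  -- iteration 1/4 --
  LT 120: heading 279 -> 39
  FD 10.1: (8.702,25.098) -> (16.551,31.454) [heading=39, draw]
  FD 6.5: (16.551,31.454) -> (21.602,35.545) [heading=39, draw]
  RT 90: heading 39 -> 309
  -- iteration 2/4 --
  LT 120: heading 309 -> 69
  FD 10.1: (21.602,35.545) -> (25.222,44.974) [heading=69, draw]
  FD 6.5: (25.222,44.974) -> (27.551,51.042) [heading=69, draw]
  RT 90: heading 69 -> 339
  -- iteration 3/4 --
  LT 120: heading 339 -> 99
  FD 10.1: (27.551,51.042) -> (25.971,61.018) [heading=99, draw]
  FD 6.5: (25.971,61.018) -> (24.954,67.438) [heading=99, draw]
  RT 90: heading 99 -> 9
  -- iteration 4/4 --
  LT 120: heading 9 -> 129
  FD 10.1: (24.954,67.438) -> (18.598,75.287) [heading=129, draw]
  FD 6.5: (18.598,75.287) -> (14.508,80.338) [heading=129, draw]
  RT 90: heading 129 -> 39
]
LT 90: heading 39 -> 129
LT 19: heading 129 -> 148
FD 9.8: (14.508,80.338) -> (6.197,85.531) [heading=148, draw]
FD 12.2: (6.197,85.531) -> (-4.149,91.996) [heading=148, draw]
RT 324: heading 148 -> 184
Final: pos=(-4.149,91.996), heading=184, 13 segment(s) drawn

Start position: (10, 4)
Final position: (-4.149, 91.996)
Distance = 89.127; >= 1e-6 -> NOT closed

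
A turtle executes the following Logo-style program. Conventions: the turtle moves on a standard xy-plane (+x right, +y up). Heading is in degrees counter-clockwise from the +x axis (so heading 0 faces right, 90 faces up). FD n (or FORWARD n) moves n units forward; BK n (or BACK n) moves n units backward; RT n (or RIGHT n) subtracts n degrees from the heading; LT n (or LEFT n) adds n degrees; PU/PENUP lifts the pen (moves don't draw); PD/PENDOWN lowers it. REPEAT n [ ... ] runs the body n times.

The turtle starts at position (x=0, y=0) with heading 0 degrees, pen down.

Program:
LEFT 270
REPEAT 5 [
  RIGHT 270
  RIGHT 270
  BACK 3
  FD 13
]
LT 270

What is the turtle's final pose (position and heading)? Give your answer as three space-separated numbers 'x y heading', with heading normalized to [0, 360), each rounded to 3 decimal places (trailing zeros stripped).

Answer: 0 10 0

Derivation:
Executing turtle program step by step:
Start: pos=(0,0), heading=0, pen down
LT 270: heading 0 -> 270
REPEAT 5 [
  -- iteration 1/5 --
  RT 270: heading 270 -> 0
  RT 270: heading 0 -> 90
  BK 3: (0,0) -> (0,-3) [heading=90, draw]
  FD 13: (0,-3) -> (0,10) [heading=90, draw]
  -- iteration 2/5 --
  RT 270: heading 90 -> 180
  RT 270: heading 180 -> 270
  BK 3: (0,10) -> (0,13) [heading=270, draw]
  FD 13: (0,13) -> (0,0) [heading=270, draw]
  -- iteration 3/5 --
  RT 270: heading 270 -> 0
  RT 270: heading 0 -> 90
  BK 3: (0,0) -> (0,-3) [heading=90, draw]
  FD 13: (0,-3) -> (0,10) [heading=90, draw]
  -- iteration 4/5 --
  RT 270: heading 90 -> 180
  RT 270: heading 180 -> 270
  BK 3: (0,10) -> (0,13) [heading=270, draw]
  FD 13: (0,13) -> (0,0) [heading=270, draw]
  -- iteration 5/5 --
  RT 270: heading 270 -> 0
  RT 270: heading 0 -> 90
  BK 3: (0,0) -> (0,-3) [heading=90, draw]
  FD 13: (0,-3) -> (0,10) [heading=90, draw]
]
LT 270: heading 90 -> 0
Final: pos=(0,10), heading=0, 10 segment(s) drawn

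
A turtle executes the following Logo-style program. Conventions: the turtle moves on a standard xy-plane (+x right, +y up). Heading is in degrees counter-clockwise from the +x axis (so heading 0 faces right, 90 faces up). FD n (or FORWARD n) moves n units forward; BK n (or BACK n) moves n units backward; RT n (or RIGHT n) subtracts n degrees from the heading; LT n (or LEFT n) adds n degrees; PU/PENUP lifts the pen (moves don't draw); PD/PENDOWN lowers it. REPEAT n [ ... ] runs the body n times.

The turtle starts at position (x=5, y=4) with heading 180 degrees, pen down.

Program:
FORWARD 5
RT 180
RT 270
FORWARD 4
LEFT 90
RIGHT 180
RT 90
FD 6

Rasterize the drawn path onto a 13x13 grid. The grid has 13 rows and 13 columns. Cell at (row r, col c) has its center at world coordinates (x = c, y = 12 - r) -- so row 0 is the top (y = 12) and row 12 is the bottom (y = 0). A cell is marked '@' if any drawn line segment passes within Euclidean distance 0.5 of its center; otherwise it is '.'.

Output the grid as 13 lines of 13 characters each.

Answer: .............
.............
.............
.............
@............
@............
@............
@............
@@@@@@.......
@............
@............
.............
.............

Derivation:
Segment 0: (5,4) -> (0,4)
Segment 1: (0,4) -> (-0,8)
Segment 2: (-0,8) -> (0,2)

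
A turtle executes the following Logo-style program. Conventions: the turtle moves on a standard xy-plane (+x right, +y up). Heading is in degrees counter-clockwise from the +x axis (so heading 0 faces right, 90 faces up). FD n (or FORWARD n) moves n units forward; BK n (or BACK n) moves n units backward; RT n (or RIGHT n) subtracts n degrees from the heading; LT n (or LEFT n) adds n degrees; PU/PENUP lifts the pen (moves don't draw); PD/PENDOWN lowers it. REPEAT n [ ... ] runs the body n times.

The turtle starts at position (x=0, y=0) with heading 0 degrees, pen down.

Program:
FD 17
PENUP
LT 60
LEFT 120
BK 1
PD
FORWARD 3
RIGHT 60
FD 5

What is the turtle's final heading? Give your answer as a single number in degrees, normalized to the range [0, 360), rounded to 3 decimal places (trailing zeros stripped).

Answer: 120

Derivation:
Executing turtle program step by step:
Start: pos=(0,0), heading=0, pen down
FD 17: (0,0) -> (17,0) [heading=0, draw]
PU: pen up
LT 60: heading 0 -> 60
LT 120: heading 60 -> 180
BK 1: (17,0) -> (18,0) [heading=180, move]
PD: pen down
FD 3: (18,0) -> (15,0) [heading=180, draw]
RT 60: heading 180 -> 120
FD 5: (15,0) -> (12.5,4.33) [heading=120, draw]
Final: pos=(12.5,4.33), heading=120, 3 segment(s) drawn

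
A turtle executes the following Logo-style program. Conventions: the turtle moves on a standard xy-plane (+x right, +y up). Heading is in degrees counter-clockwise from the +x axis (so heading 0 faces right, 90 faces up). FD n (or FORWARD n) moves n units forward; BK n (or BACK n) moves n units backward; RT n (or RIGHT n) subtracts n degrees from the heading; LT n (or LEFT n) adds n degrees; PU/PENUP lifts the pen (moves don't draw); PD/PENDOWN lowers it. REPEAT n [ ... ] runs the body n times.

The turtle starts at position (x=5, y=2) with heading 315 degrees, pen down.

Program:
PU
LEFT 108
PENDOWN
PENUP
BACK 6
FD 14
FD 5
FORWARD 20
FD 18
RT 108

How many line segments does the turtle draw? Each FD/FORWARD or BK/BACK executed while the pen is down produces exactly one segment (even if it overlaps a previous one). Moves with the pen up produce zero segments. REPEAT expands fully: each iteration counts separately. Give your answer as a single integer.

Answer: 0

Derivation:
Executing turtle program step by step:
Start: pos=(5,2), heading=315, pen down
PU: pen up
LT 108: heading 315 -> 63
PD: pen down
PU: pen up
BK 6: (5,2) -> (2.276,-3.346) [heading=63, move]
FD 14: (2.276,-3.346) -> (8.632,9.128) [heading=63, move]
FD 5: (8.632,9.128) -> (10.902,13.583) [heading=63, move]
FD 20: (10.902,13.583) -> (19.982,31.403) [heading=63, move]
FD 18: (19.982,31.403) -> (28.154,47.441) [heading=63, move]
RT 108: heading 63 -> 315
Final: pos=(28.154,47.441), heading=315, 0 segment(s) drawn
Segments drawn: 0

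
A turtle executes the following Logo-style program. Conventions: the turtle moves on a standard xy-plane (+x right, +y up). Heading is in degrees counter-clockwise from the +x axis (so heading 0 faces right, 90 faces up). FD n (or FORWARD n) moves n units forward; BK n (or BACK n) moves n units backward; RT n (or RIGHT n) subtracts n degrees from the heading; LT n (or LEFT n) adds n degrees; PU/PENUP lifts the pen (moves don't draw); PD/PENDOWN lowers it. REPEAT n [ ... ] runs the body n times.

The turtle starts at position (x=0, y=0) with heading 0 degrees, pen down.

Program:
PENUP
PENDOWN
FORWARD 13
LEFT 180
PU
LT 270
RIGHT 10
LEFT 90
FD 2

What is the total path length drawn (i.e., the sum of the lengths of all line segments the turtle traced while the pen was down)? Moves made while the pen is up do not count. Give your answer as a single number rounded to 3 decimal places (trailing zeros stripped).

Executing turtle program step by step:
Start: pos=(0,0), heading=0, pen down
PU: pen up
PD: pen down
FD 13: (0,0) -> (13,0) [heading=0, draw]
LT 180: heading 0 -> 180
PU: pen up
LT 270: heading 180 -> 90
RT 10: heading 90 -> 80
LT 90: heading 80 -> 170
FD 2: (13,0) -> (11.03,0.347) [heading=170, move]
Final: pos=(11.03,0.347), heading=170, 1 segment(s) drawn

Segment lengths:
  seg 1: (0,0) -> (13,0), length = 13
Total = 13

Answer: 13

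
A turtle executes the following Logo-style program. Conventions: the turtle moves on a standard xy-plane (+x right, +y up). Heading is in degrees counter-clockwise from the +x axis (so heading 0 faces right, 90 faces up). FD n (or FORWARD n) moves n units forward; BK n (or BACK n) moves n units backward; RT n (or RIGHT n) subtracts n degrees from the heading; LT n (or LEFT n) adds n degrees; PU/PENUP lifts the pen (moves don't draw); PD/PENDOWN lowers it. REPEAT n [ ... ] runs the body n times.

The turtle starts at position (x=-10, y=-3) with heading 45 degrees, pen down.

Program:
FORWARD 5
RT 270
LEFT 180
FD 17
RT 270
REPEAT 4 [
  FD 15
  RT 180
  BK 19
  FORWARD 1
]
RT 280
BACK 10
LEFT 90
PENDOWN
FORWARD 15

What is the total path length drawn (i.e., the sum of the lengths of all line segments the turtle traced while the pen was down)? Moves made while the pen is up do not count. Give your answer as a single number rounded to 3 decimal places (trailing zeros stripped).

Executing turtle program step by step:
Start: pos=(-10,-3), heading=45, pen down
FD 5: (-10,-3) -> (-6.464,0.536) [heading=45, draw]
RT 270: heading 45 -> 135
LT 180: heading 135 -> 315
FD 17: (-6.464,0.536) -> (5.556,-11.485) [heading=315, draw]
RT 270: heading 315 -> 45
REPEAT 4 [
  -- iteration 1/4 --
  FD 15: (5.556,-11.485) -> (16.163,-0.879) [heading=45, draw]
  RT 180: heading 45 -> 225
  BK 19: (16.163,-0.879) -> (29.598,12.556) [heading=225, draw]
  FD 1: (29.598,12.556) -> (28.891,11.849) [heading=225, draw]
  -- iteration 2/4 --
  FD 15: (28.891,11.849) -> (18.284,1.243) [heading=225, draw]
  RT 180: heading 225 -> 45
  BK 19: (18.284,1.243) -> (4.849,-12.192) [heading=45, draw]
  FD 1: (4.849,-12.192) -> (5.556,-11.485) [heading=45, draw]
  -- iteration 3/4 --
  FD 15: (5.556,-11.485) -> (16.163,-0.879) [heading=45, draw]
  RT 180: heading 45 -> 225
  BK 19: (16.163,-0.879) -> (29.598,12.556) [heading=225, draw]
  FD 1: (29.598,12.556) -> (28.891,11.849) [heading=225, draw]
  -- iteration 4/4 --
  FD 15: (28.891,11.849) -> (18.284,1.243) [heading=225, draw]
  RT 180: heading 225 -> 45
  BK 19: (18.284,1.243) -> (4.849,-12.192) [heading=45, draw]
  FD 1: (4.849,-12.192) -> (5.556,-11.485) [heading=45, draw]
]
RT 280: heading 45 -> 125
BK 10: (5.556,-11.485) -> (11.292,-19.677) [heading=125, draw]
LT 90: heading 125 -> 215
PD: pen down
FD 15: (11.292,-19.677) -> (-0.995,-28.28) [heading=215, draw]
Final: pos=(-0.995,-28.28), heading=215, 16 segment(s) drawn

Segment lengths:
  seg 1: (-10,-3) -> (-6.464,0.536), length = 5
  seg 2: (-6.464,0.536) -> (5.556,-11.485), length = 17
  seg 3: (5.556,-11.485) -> (16.163,-0.879), length = 15
  seg 4: (16.163,-0.879) -> (29.598,12.556), length = 19
  seg 5: (29.598,12.556) -> (28.891,11.849), length = 1
  seg 6: (28.891,11.849) -> (18.284,1.243), length = 15
  seg 7: (18.284,1.243) -> (4.849,-12.192), length = 19
  seg 8: (4.849,-12.192) -> (5.556,-11.485), length = 1
  seg 9: (5.556,-11.485) -> (16.163,-0.879), length = 15
  seg 10: (16.163,-0.879) -> (29.598,12.556), length = 19
  seg 11: (29.598,12.556) -> (28.891,11.849), length = 1
  seg 12: (28.891,11.849) -> (18.284,1.243), length = 15
  seg 13: (18.284,1.243) -> (4.849,-12.192), length = 19
  seg 14: (4.849,-12.192) -> (5.556,-11.485), length = 1
  seg 15: (5.556,-11.485) -> (11.292,-19.677), length = 10
  seg 16: (11.292,-19.677) -> (-0.995,-28.28), length = 15
Total = 187

Answer: 187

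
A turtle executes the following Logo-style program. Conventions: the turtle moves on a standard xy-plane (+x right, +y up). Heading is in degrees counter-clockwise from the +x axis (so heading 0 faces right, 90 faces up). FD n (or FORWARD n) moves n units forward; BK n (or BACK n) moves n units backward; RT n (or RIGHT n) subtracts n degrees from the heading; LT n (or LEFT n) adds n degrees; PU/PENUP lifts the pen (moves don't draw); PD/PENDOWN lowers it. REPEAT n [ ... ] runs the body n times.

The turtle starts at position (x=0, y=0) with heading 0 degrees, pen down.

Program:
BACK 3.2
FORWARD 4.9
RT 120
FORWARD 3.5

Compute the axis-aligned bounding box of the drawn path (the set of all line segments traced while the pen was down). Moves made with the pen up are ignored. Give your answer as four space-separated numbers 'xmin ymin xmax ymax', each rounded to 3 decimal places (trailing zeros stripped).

Answer: -3.2 -3.031 1.7 0

Derivation:
Executing turtle program step by step:
Start: pos=(0,0), heading=0, pen down
BK 3.2: (0,0) -> (-3.2,0) [heading=0, draw]
FD 4.9: (-3.2,0) -> (1.7,0) [heading=0, draw]
RT 120: heading 0 -> 240
FD 3.5: (1.7,0) -> (-0.05,-3.031) [heading=240, draw]
Final: pos=(-0.05,-3.031), heading=240, 3 segment(s) drawn

Segment endpoints: x in {-3.2, -0.05, 0, 1.7}, y in {-3.031, 0}
xmin=-3.2, ymin=-3.031, xmax=1.7, ymax=0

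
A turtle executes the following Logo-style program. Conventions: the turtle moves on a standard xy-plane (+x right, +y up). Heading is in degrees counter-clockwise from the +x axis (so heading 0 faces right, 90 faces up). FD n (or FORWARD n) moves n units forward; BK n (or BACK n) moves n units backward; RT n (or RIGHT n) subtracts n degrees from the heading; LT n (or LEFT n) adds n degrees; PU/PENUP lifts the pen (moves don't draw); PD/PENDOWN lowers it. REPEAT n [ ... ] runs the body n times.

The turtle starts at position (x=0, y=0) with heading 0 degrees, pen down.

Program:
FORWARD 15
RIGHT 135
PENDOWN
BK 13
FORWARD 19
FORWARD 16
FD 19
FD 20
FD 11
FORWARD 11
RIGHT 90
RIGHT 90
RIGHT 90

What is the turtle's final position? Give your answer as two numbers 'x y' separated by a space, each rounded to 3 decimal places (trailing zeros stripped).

Answer: -43.69 -58.69

Derivation:
Executing turtle program step by step:
Start: pos=(0,0), heading=0, pen down
FD 15: (0,0) -> (15,0) [heading=0, draw]
RT 135: heading 0 -> 225
PD: pen down
BK 13: (15,0) -> (24.192,9.192) [heading=225, draw]
FD 19: (24.192,9.192) -> (10.757,-4.243) [heading=225, draw]
FD 16: (10.757,-4.243) -> (-0.556,-15.556) [heading=225, draw]
FD 19: (-0.556,-15.556) -> (-13.991,-28.991) [heading=225, draw]
FD 20: (-13.991,-28.991) -> (-28.134,-43.134) [heading=225, draw]
FD 11: (-28.134,-43.134) -> (-35.912,-50.912) [heading=225, draw]
FD 11: (-35.912,-50.912) -> (-43.69,-58.69) [heading=225, draw]
RT 90: heading 225 -> 135
RT 90: heading 135 -> 45
RT 90: heading 45 -> 315
Final: pos=(-43.69,-58.69), heading=315, 8 segment(s) drawn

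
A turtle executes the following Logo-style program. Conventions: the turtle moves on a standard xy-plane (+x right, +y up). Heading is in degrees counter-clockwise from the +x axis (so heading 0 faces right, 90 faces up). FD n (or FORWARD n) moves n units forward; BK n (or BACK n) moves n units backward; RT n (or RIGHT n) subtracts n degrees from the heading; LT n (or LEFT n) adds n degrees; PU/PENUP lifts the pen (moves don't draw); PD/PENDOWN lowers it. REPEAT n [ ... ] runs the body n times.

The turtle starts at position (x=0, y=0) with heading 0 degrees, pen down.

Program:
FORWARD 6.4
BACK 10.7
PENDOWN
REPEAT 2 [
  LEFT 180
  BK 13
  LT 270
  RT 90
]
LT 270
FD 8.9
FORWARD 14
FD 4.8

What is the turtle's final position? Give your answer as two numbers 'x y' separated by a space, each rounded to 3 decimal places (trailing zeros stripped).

Executing turtle program step by step:
Start: pos=(0,0), heading=0, pen down
FD 6.4: (0,0) -> (6.4,0) [heading=0, draw]
BK 10.7: (6.4,0) -> (-4.3,0) [heading=0, draw]
PD: pen down
REPEAT 2 [
  -- iteration 1/2 --
  LT 180: heading 0 -> 180
  BK 13: (-4.3,0) -> (8.7,0) [heading=180, draw]
  LT 270: heading 180 -> 90
  RT 90: heading 90 -> 0
  -- iteration 2/2 --
  LT 180: heading 0 -> 180
  BK 13: (8.7,0) -> (21.7,0) [heading=180, draw]
  LT 270: heading 180 -> 90
  RT 90: heading 90 -> 0
]
LT 270: heading 0 -> 270
FD 8.9: (21.7,0) -> (21.7,-8.9) [heading=270, draw]
FD 14: (21.7,-8.9) -> (21.7,-22.9) [heading=270, draw]
FD 4.8: (21.7,-22.9) -> (21.7,-27.7) [heading=270, draw]
Final: pos=(21.7,-27.7), heading=270, 7 segment(s) drawn

Answer: 21.7 -27.7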